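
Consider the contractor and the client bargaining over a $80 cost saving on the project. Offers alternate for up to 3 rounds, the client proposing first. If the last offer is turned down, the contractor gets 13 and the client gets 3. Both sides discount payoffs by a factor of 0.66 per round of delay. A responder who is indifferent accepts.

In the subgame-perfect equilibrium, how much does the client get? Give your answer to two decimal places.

Round 3 (the client proposes): the contractor gets 13 if talks fail, so the client offers 13 and keeps 67.
Round 2 (the contractor proposes): the client can get 67 next round, worth 0.66 × 67 = 44.22 now; the contractor offers that and keeps 35.78.
Round 1 (the client proposes): the contractor can get 35.78 next round, worth 0.66 × 35.78 = 23.6148 now; the client offers that and keeps 56.3852.

56.39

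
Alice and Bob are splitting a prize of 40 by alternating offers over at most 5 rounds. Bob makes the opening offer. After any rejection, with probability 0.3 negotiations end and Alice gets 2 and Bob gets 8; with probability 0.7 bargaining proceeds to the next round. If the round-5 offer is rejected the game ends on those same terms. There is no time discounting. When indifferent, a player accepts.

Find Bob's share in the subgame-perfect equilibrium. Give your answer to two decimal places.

Round 5 (Bob proposes): Alice gets 2 if talks fail, so Bob offers 2 and keeps 38.
Round 4 (Alice proposes): rejecting gives Bob an expected 0.7 × 38 + 0.3 × 8 = 29, so Alice offers 29, keeping 11.
Round 3 (Bob proposes): rejecting gives Alice an expected 0.7 × 11 + 0.3 × 2 = 8.3. Bob offers 8.3 and keeps 40 − 8.3 = 31.7.
Round 2 (Alice proposes): rejecting gives Bob an expected 0.7 × 31.7 + 0.3 × 8 = 24.59, so Alice offers 24.59, keeping 15.41.
Round 1 (Bob proposes): rejecting gives Alice an expected 0.7 × 15.41 + 0.3 × 2 = 11.387; Bob offers that and keeps 28.613.

28.61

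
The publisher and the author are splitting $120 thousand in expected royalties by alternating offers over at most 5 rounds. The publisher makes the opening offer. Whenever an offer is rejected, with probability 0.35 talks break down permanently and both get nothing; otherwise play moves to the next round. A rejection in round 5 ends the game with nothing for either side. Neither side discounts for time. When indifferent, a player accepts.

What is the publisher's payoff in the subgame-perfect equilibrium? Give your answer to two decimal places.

81.17

By backward induction:
Round 5 (the publisher proposes): the author will accept anything ≥ 0, so the publisher offers 0 and keeps 120.
Round 4 (the author proposes): rejecting gives the publisher an expected 0.65 × 120 = 78; the author offers that and keeps 42.
Round 3 (the publisher proposes): rejecting gives the author an expected 0.65 × 42 = 27.3. The publisher offers 27.3 and keeps 120 − 27.3 = 92.7.
Round 2 (the author proposes): rejecting gives the publisher an expected 0.65 × 92.7 = 60.255; the author offers that and keeps 59.745.
Round 1 (the publisher proposes): rejecting gives the author an expected 0.65 × 59.745 = 38.83425, so the publisher offers 38.83425, keeping 81.16575.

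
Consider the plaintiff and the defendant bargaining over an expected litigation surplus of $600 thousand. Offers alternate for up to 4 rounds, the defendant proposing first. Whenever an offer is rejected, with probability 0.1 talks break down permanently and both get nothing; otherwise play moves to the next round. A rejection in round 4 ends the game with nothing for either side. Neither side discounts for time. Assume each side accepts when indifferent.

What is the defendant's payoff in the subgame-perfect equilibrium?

By backward induction:
Round 4 (the plaintiff proposes): the defendant will accept anything ≥ 0, so the plaintiff offers 0 and keeps 600.
Round 3 (the defendant proposes): rejecting gives the plaintiff an expected 0.9 × 600 = 540; the defendant offers that and keeps 60.
Round 2 (the plaintiff proposes): rejecting gives the defendant an expected 0.9 × 60 = 54. The plaintiff offers 54 and keeps 600 − 54 = 546.
Round 1 (the defendant proposes): rejecting gives the plaintiff an expected 0.9 × 546 = 491.4; the defendant offers that and keeps 108.6.

108.6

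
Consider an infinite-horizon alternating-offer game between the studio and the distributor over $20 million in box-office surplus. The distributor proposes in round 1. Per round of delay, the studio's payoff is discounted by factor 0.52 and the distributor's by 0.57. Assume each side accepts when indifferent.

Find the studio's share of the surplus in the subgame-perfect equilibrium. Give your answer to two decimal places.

6.36

When the distributor proposes, the studio accepts any offer worth at least 0.52 times what the studio would get by proposing next round; and vice versa.
This gives x = 20 − 0.52y and y = 20 − 0.57x, where x and y are each side's share when it proposes.
Hence (1 − 0.52·0.57)x = 20(1 − 0.52), i.e. 0.7036·x = 9.6.
x ≈ 13.6441; the studio's share is 20 − x ≈ 6.3559.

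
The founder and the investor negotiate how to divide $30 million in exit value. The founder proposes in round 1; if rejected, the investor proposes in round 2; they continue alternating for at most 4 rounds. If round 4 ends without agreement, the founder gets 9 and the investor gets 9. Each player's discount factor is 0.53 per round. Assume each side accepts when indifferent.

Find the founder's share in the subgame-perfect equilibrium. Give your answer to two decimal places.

19.40

Round 4 (the investor proposes): the founder gets 9 if talks fail, so the investor offers 9 and keeps 21.
Round 3 (the founder proposes): the investor can get 21 next round, worth 0.53 × 21 = 11.13 now. The founder offers 11.13 and keeps 30 − 11.13 = 18.87.
Round 2 (the investor proposes): the founder can get 18.87 next round, worth 0.53 × 18.87 = 10.0011 now, so the investor offers 10.0011, keeping 19.9989.
Round 1 (the founder proposes): the investor can get 19.9989 next round, worth 0.53 × 19.9989 = 10.599417 now, so the founder offers 10.599417, keeping 19.400583.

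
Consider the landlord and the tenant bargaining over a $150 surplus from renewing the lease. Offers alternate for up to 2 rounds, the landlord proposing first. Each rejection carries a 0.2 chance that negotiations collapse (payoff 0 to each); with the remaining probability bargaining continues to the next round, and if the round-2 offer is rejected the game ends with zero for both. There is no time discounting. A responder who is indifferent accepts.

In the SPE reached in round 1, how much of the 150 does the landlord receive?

By backward induction:
Round 2 (the tenant proposes): rejection yields 0 for the landlord; the tenant offers 0 and keeps 150.
Round 1 (the landlord proposes): rejecting gives the tenant an expected 0.8 × 150 = 120, so the landlord offers 120, keeping 30.

30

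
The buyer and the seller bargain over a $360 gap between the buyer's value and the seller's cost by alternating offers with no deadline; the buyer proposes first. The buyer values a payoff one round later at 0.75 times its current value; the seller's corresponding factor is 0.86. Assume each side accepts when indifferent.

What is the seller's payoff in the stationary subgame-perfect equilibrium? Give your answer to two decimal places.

Let x be the buyer's share when the buyer proposes and y be the seller's share when the seller proposes.
The seller accepts iff offered ≥ 0.86·y, so x = 360 − 0.86y. Symmetrically y = 360 − 0.75x.
Substituting: x = 360 − 0.86(360 − 0.75x), giving x(1 − 0.75·0.86) = 360(1 − 0.86).
So x = 360 × 0.14 / 0.355 ≈ 141.9718, and the seller receives 360 − x ≈ 218.0282.

218.03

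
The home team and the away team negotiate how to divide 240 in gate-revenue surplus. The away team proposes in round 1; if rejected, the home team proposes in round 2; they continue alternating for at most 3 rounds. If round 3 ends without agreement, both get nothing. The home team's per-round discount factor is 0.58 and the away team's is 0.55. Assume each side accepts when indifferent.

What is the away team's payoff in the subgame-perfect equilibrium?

177.36

Round 3 (the away team proposes): rejection yields 0 for the home team; the away team offers 0 and keeps 240.
Round 2 (the home team proposes): the away team can get 240 next round, worth 0.55 × 240 = 132 now. The home team offers 132 and keeps 240 − 132 = 108.
Round 1 (the away team proposes): the home team can get 108 next round, worth 0.58 × 108 = 62.64 now; the away team offers that and keeps 177.36.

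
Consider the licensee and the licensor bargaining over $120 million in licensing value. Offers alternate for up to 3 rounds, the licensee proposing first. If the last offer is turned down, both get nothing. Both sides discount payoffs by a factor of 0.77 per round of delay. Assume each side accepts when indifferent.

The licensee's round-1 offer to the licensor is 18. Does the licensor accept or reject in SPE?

Round 3 (the licensee proposes): the licensor will accept anything ≥ 0, so the licensee offers 0 and keeps 120.
Round 2 (the licensor proposes): the licensee can get 120 next round, worth 0.77 × 120 = 92.4 now. The licensor offers 92.4 and keeps 120 − 92.4 = 27.6.
So by rejecting in round 1, the licensor gets 27.6 next round, worth 0.77 × 27.6 = 21.252 now.
Offer 18 < 21.252, so the licensor rejects.

Reject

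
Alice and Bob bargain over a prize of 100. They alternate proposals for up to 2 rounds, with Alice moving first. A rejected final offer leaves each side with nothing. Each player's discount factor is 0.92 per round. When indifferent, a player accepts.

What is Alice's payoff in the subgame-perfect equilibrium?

8

Round 2 (Bob proposes): Alice will accept anything ≥ 0, so Bob offers 0 and keeps 100.
Round 1 (Alice proposes): Bob can get 100 next round, worth 0.92 × 100 = 92 now, so Alice offers 92, keeping 8.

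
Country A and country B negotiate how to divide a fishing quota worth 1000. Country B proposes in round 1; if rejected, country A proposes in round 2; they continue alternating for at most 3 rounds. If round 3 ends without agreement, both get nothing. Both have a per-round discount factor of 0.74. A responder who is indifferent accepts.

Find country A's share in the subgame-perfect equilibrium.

Round 3 (country B proposes): rejection yields 0 for country A; country B offers 0 and keeps 1000.
Round 2 (country A proposes): country B can get 1000 next round, worth 0.74 × 1000 = 740 now. Country A offers 740 and keeps 1000 − 740 = 260.
Round 1 (country B proposes): country A can get 260 next round, worth 0.74 × 260 = 192.4 now. Country B offers 192.4 and keeps 1000 − 192.4 = 807.6.

192.4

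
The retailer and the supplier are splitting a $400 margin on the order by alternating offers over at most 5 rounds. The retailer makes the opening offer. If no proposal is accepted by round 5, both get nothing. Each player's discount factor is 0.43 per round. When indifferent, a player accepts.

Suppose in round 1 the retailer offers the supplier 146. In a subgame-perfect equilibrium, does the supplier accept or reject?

Accept

Work out the supplier's continuation value if the offer is rejected.
Round 5 (the retailer proposes): rejection yields 0 for the supplier; the retailer offers 0 and keeps 400.
Round 4 (the supplier proposes): the retailer can get 400 next round, worth 0.43 × 400 = 172 now, so the supplier offers 172, keeping 228.
Round 3 (the retailer proposes): the supplier can get 228 next round, worth 0.43 × 228 = 98.04 now. The retailer offers 98.04 and keeps 400 − 98.04 = 301.96.
Round 2 (the supplier proposes): the retailer can get 301.96 next round, worth 0.43 × 301.96 = 129.8428 now, so the supplier offers 129.8428, keeping 270.1572.
So by rejecting in round 1, the supplier gets 270.1572 next round, worth 0.43 × 270.1572 = 116.167596 now.
Offer 146 ≥ 116.167596, so the supplier accepts.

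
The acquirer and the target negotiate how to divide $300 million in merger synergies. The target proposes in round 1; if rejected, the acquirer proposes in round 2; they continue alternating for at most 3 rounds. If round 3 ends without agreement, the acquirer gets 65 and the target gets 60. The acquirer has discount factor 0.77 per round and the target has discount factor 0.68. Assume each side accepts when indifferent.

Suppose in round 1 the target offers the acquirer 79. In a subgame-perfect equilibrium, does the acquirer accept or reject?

Round 3 (the target proposes): the acquirer gets 65 if talks fail, so the target offers 65 and keeps 235.
Round 2 (the acquirer proposes): the target can get 235 next round, worth 0.68 × 235 = 159.8 now; the acquirer offers that and keeps 140.2.
So by rejecting in round 1, the acquirer gets 140.2 next round, worth 0.77 × 140.2 = 107.954 now.
Offer 79 < 107.954, so the acquirer rejects.

Reject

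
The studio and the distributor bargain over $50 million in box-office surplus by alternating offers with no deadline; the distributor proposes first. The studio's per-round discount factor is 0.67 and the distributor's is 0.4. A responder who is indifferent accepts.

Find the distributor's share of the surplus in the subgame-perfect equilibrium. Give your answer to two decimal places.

When the distributor proposes, the studio accepts any offer worth at least 0.67 times what the studio would get by proposing next round; and vice versa.
This gives x = 50 − 0.67y and y = 50 − 0.4x, where x and y are each side's share when it proposes.
Hence (1 − 0.67·0.4)x = 50(1 − 0.67), i.e. 0.732·x = 16.5.
x ≈ 22.5410; the studio's share is 50 − x ≈ 27.4590.

22.54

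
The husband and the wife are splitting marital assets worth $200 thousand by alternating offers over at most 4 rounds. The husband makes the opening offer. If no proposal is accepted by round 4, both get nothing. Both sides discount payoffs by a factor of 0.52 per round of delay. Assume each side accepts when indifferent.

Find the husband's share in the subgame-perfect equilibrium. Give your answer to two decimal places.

121.96

Round 4 (the wife proposes): rejection yields 0 for the husband; the wife offers 0 and keeps 200.
Round 3 (the husband proposes): the wife can get 200 next round, worth 0.52 × 200 = 104 now, so the husband offers 104, keeping 96.
Round 2 (the wife proposes): the husband can get 96 next round, worth 0.52 × 96 = 49.92 now, so the wife offers 49.92, keeping 150.08.
Round 1 (the husband proposes): the wife can get 150.08 next round, worth 0.52 × 150.08 = 78.0416 now, so the husband offers 78.0416, keeping 121.9584.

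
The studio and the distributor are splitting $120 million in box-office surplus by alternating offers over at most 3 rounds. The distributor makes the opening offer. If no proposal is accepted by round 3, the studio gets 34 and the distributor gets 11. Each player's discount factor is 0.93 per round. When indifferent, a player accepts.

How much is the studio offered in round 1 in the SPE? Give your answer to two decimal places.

37.22

Round 3 (the distributor proposes): the studio gets 34 if talks fail, so the distributor offers 34 and keeps 86.
Round 2 (the studio proposes): the distributor can get 86 next round, worth 0.93 × 86 = 79.98 now, so the studio offers 79.98, keeping 40.02.
Round 1 (the distributor proposes): the studio can get 40.02 next round, worth 0.93 × 40.02 = 37.2186 now; the distributor offers that and keeps 82.7814.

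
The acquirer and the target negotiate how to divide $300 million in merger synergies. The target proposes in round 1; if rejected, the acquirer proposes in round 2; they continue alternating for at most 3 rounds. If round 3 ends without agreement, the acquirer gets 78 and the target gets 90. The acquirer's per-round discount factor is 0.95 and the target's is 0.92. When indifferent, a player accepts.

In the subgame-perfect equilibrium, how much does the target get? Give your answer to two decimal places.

209.03

Round 3 (the target proposes): the acquirer gets 78 if talks fail, so the target offers 78 and keeps 222.
Round 2 (the acquirer proposes): the target can get 222 next round, worth 0.92 × 222 = 204.24 now. The acquirer offers 204.24 and keeps 300 − 204.24 = 95.76.
Round 1 (the target proposes): the acquirer can get 95.76 next round, worth 0.95 × 95.76 = 90.972 now, so the target offers 90.972, keeping 209.028.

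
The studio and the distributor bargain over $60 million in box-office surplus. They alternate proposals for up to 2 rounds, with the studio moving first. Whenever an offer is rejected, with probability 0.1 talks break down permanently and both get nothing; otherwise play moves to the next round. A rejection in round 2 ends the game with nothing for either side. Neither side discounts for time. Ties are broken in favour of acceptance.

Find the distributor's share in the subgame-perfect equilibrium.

54

Round 2 (the distributor proposes): rejection yields 0 for the studio; the distributor offers 0 and keeps 60.
Round 1 (the studio proposes): rejecting gives the distributor an expected 0.9 × 60 = 54; the studio offers that and keeps 6.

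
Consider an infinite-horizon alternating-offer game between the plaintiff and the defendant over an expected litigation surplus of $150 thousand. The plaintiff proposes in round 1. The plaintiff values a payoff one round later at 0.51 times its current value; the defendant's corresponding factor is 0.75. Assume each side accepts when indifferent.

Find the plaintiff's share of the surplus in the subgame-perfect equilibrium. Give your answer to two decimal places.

60.73

In a stationary SPE each proposer offers the other exactly their discounted continuation value.
If the plaintiff keeps x when proposing and the defendant keeps y when proposing, then x = 150 − 0.75y and y = 150 − 0.51x.
Solving: x = 150(1 − 0.75) / (1 − 0.51·0.75) = 37.5 / 0.6175 ≈ 60.7287.
The defendant gets 150 − 60.7287 ≈ 89.2713.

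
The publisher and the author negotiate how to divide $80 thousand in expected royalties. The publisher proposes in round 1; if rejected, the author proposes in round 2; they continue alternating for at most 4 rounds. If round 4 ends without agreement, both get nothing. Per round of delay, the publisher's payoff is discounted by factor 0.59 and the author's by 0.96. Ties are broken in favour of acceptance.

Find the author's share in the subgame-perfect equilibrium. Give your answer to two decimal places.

Round 4 (the author proposes): rejection yields 0 for the publisher; the author offers 0 and keeps 80.
Round 3 (the publisher proposes): the author can get 80 next round, worth 0.96 × 80 = 76.8 now; the publisher offers that and keeps 3.2.
Round 2 (the author proposes): the publisher can get 3.2 next round, worth 0.59 × 3.2 = 1.888 now, so the author offers 1.888, keeping 78.112.
Round 1 (the publisher proposes): the author can get 78.112 next round, worth 0.96 × 78.112 = 74.98752 now. The publisher offers 74.98752 and keeps 80 − 74.98752 = 5.01248.

74.99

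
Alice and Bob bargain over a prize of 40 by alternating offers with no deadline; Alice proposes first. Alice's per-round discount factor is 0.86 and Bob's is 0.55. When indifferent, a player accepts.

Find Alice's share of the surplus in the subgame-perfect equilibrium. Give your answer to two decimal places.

34.16

When Alice proposes, Bob accepts any offer worth at least 0.55 times what Bob would get by proposing next round; and vice versa.
This gives x = 40 − 0.55y and y = 40 − 0.86x, where x and y are each side's share when it proposes.
Hence (1 − 0.55·0.86)x = 40(1 − 0.55), i.e. 0.527·x = 18.
x ≈ 34.1556; Bob's share is 40 − x ≈ 5.8444.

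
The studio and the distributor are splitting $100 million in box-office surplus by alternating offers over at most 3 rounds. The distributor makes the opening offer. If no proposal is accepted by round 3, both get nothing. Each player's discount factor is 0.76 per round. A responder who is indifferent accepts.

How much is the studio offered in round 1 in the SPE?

18.24

Round 3 (the distributor proposes): rejection yields 0 for the studio; the distributor offers 0 and keeps 100.
Round 2 (the studio proposes): the distributor can get 100 next round, worth 0.76 × 100 = 76 now; the studio offers that and keeps 24.
Round 1 (the distributor proposes): the studio can get 24 next round, worth 0.76 × 24 = 18.24 now. The distributor offers 18.24 and keeps 100 − 18.24 = 81.76.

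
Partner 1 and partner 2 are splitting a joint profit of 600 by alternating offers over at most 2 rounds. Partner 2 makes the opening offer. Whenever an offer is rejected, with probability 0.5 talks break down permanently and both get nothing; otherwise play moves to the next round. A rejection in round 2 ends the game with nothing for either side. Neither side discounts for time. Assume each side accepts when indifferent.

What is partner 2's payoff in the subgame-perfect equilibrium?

Round 2 (partner 1 proposes): partner 2 will accept anything ≥ 0, so partner 1 offers 0 and keeps 600.
Round 1 (partner 2 proposes): rejecting gives partner 1 an expected 0.5 × 600 = 300; partner 2 offers that and keeps 300.

300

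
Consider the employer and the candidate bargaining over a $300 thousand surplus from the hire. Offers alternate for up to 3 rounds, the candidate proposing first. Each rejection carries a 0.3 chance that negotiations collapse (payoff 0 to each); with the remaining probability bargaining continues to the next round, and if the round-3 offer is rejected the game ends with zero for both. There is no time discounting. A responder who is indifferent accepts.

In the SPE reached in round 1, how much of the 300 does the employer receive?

63

Round 3 (the candidate proposes): the employer will accept anything ≥ 0, so the candidate offers 0 and keeps 300.
Round 2 (the employer proposes): rejecting gives the candidate an expected 0.7 × 300 = 210. The employer offers 210 and keeps 300 − 210 = 90.
Round 1 (the candidate proposes): rejecting gives the employer an expected 0.7 × 90 = 63; the candidate offers that and keeps 237.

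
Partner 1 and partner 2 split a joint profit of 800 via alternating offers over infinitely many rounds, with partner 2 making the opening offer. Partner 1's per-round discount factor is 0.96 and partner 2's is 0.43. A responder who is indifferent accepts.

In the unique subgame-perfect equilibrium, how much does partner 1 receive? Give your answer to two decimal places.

745.50

When partner 2 proposes, partner 1 accepts any offer worth at least 0.96 times what partner 1 would get by proposing next round; and vice versa.
This gives x = 800 − 0.96y and y = 800 − 0.43x, where x and y are each side's share when it proposes.
Hence (1 − 0.96·0.43)x = 800(1 − 0.96), i.e. 0.5872·x = 32.
x ≈ 54.4959; partner 1's share is 800 − x ≈ 745.5041.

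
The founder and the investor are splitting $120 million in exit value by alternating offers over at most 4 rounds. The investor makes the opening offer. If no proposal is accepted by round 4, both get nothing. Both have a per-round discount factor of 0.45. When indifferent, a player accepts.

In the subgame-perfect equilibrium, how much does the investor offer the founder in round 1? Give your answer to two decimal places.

Round 4 (the founder proposes): the investor will accept anything ≥ 0, so the founder offers 0 and keeps 120.
Round 3 (the investor proposes): the founder can get 120 next round, worth 0.45 × 120 = 54 now. The investor offers 54 and keeps 120 − 54 = 66.
Round 2 (the founder proposes): the investor can get 66 next round, worth 0.45 × 66 = 29.7 now, so the founder offers 29.7, keeping 90.3.
Round 1 (the investor proposes): the founder can get 90.3 next round, worth 0.45 × 90.3 = 40.635 now; the investor offers that and keeps 79.365.

40.64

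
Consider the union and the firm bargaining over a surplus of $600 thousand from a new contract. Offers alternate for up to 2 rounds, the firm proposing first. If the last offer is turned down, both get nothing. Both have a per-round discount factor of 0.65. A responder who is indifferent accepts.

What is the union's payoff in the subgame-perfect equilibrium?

390

Work backward from the last round.
Round 2 (the union proposes): rejection yields 0 for the firm; the union offers 0 and keeps 600.
Round 1 (the firm proposes): the union can get 600 next round, worth 0.65 × 600 = 390 now; the firm offers that and keeps 210.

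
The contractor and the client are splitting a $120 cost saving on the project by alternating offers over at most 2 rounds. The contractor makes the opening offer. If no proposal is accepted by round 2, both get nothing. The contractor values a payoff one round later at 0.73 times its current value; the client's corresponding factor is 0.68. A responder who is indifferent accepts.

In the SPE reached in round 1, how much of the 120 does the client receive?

81.6

Round 2 (the client proposes): rejection yields 0 for the contractor; the client offers 0 and keeps 120.
Round 1 (the contractor proposes): the client can get 120 next round, worth 0.68 × 120 = 81.6 now; the contractor offers that and keeps 38.4.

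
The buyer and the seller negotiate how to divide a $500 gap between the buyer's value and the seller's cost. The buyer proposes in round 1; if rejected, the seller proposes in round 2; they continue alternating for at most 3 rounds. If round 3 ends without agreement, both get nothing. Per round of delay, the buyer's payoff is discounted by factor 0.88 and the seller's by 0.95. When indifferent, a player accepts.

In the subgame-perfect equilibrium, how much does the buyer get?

Round 3 (the buyer proposes): rejection yields 0 for the seller; the buyer offers 0 and keeps 500.
Round 2 (the seller proposes): the buyer can get 500 next round, worth 0.88 × 500 = 440 now, so the seller offers 440, keeping 60.
Round 1 (the buyer proposes): the seller can get 60 next round, worth 0.95 × 60 = 57 now, so the buyer offers 57, keeping 443.

443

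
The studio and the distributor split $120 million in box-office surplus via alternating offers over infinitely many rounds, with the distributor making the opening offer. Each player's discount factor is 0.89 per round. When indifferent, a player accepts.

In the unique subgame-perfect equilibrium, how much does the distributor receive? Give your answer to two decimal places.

When the distributor proposes, the studio accepts any offer worth at least 0.89 times what the studio would get by proposing next round; and vice versa.
This gives x = 120 − 0.89y and y = 120 − 0.89x, where x and y are each side's share when it proposes.
Hence (1 − 0.89·0.89)x = 120(1 − 0.89), i.e. 0.2079·x = 13.2.
x ≈ 63.4921; the studio's share is 120 − x ≈ 56.5079.

63.49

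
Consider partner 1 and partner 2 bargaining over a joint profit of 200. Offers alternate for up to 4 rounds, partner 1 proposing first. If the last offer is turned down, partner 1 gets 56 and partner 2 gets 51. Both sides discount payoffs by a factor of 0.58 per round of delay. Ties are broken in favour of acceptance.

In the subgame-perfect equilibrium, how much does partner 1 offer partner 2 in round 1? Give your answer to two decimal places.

76.82

Round 4 (partner 2 proposes): partner 1 gets 56 if talks fail, so partner 2 offers 56 and keeps 144.
Round 3 (partner 1 proposes): partner 2 can get 144 next round, worth 0.58 × 144 = 83.52 now. Partner 1 offers 83.52 and keeps 200 − 83.52 = 116.48.
Round 2 (partner 2 proposes): partner 1 can get 116.48 next round, worth 0.58 × 116.48 = 67.5584 now. Partner 2 offers 67.5584 and keeps 200 − 67.5584 = 132.4416.
Round 1 (partner 1 proposes): partner 2 can get 132.4416 next round, worth 0.58 × 132.4416 = 76.816128 now; partner 1 offers that and keeps 123.183872.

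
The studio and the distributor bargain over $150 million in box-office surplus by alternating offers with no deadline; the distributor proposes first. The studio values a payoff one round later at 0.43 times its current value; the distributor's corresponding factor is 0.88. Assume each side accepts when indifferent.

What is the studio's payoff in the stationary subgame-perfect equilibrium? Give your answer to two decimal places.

12.45

When the distributor proposes, the studio accepts any offer worth at least 0.43 times what the studio would get by proposing next round; and vice versa.
This gives x = 150 − 0.43y and y = 150 − 0.88x, where x and y are each side's share when it proposes.
Hence (1 − 0.43·0.88)x = 150(1 − 0.43), i.e. 0.6216·x = 85.5.
x ≈ 137.5483; the studio's share is 150 − x ≈ 12.4517.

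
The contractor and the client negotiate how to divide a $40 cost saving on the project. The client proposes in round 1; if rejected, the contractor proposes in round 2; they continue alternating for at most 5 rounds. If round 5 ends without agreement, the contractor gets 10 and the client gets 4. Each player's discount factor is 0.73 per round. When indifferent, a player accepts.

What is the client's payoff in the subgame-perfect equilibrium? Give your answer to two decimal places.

Round 5 (the client proposes): the contractor gets 10 if talks fail, so the client offers 10 and keeps 30.
Round 4 (the contractor proposes): the client can get 30 next round, worth 0.73 × 30 = 21.9 now; the contractor offers that and keeps 18.1.
Round 3 (the client proposes): the contractor can get 18.1 next round, worth 0.73 × 18.1 = 13.213 now; the client offers that and keeps 26.787.
Round 2 (the contractor proposes): the client can get 26.787 next round, worth 0.73 × 26.787 = 19.55451 now, so the contractor offers 19.55451, keeping 20.44549.
Round 1 (the client proposes): the contractor can get 20.44549 next round, worth 0.73 × 20.44549 = 14.9252077 now. The client offers 14.9252077 and keeps 40 − 14.9252077 = 25.0747923.

25.07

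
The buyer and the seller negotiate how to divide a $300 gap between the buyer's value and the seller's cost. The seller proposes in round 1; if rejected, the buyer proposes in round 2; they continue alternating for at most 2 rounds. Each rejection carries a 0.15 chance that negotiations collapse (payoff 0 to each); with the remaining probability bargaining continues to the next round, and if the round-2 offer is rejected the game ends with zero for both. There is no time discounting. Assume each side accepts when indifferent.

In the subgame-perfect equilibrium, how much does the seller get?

45

Round 2 (the buyer proposes): the seller will accept anything ≥ 0, so the buyer offers 0 and keeps 300.
Round 1 (the seller proposes): rejecting gives the buyer an expected 0.85 × 300 = 255, so the seller offers 255, keeping 45.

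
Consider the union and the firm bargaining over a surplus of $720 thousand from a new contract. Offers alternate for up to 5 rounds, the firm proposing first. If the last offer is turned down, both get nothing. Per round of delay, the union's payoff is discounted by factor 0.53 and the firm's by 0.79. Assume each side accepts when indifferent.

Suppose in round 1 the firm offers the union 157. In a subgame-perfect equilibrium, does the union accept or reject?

Accept

Work out the union's continuation value if the offer is rejected.
Round 5 (the firm proposes): the union will accept anything ≥ 0, so the firm offers 0 and keeps 720.
Round 4 (the union proposes): the firm can get 720 next round, worth 0.79 × 720 = 568.8 now, so the union offers 568.8, keeping 151.2.
Round 3 (the firm proposes): the union can get 151.2 next round, worth 0.53 × 151.2 = 80.136 now, so the firm offers 80.136, keeping 639.864.
Round 2 (the union proposes): the firm can get 639.864 next round, worth 0.79 × 639.864 = 505.49256 now. The union offers 505.49256 and keeps 720 − 505.49256 = 214.50744.
So by rejecting in round 1, the union gets 214.50744 next round, worth 0.53 × 214.50744 = 113.6889432 now.
Offer 157 ≥ 113.6889432, so the union accepts.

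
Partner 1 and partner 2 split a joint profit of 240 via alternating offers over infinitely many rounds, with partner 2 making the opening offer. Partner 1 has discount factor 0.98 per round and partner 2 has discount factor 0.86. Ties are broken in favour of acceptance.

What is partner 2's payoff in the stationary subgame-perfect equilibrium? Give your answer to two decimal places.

30.53

Let x be partner 2's share when partner 2 proposes and y be partner 1's share when partner 1 proposes.
Partner 1 accepts iff offered ≥ 0.98·y, so x = 240 − 0.98y. Symmetrically y = 240 − 0.86x.
Substituting: x = 240 − 0.98(240 − 0.86x), giving x(1 − 0.86·0.98) = 240(1 − 0.98).
So x = 240 × 0.02 / 0.1572 ≈ 30.5344, and partner 1 receives 240 − x ≈ 209.4656.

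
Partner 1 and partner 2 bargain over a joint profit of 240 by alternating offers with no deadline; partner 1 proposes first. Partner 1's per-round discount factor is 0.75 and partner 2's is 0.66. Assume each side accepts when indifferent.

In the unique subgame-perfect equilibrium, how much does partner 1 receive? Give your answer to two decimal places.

161.58

In a stationary SPE each proposer offers the other exactly their discounted continuation value.
If partner 1 keeps x when proposing and partner 2 keeps y when proposing, then x = 240 − 0.66y and y = 240 − 0.75x.
Solving: x = 240(1 − 0.66) / (1 − 0.75·0.66) = 81.6 / 0.505 ≈ 161.5842.
Partner 2 gets 240 − 161.5842 ≈ 78.4158.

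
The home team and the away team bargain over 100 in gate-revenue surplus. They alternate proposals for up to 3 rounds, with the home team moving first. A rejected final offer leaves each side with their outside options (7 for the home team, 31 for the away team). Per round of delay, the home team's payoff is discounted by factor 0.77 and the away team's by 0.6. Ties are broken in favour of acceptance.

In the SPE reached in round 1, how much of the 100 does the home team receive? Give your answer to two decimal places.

Round 3 (the home team proposes): the away team gets 31 if talks fail, so the home team offers 31 and keeps 69.
Round 2 (the away team proposes): the home team can get 69 next round, worth 0.77 × 69 = 53.13 now. The away team offers 53.13 and keeps 100 − 53.13 = 46.87.
Round 1 (the home team proposes): the away team can get 46.87 next round, worth 0.6 × 46.87 = 28.122 now, so the home team offers 28.122, keeping 71.878.

71.88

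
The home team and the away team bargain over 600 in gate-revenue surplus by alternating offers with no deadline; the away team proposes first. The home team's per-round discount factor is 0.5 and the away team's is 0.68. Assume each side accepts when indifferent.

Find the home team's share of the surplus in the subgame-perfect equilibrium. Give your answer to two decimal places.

145.45

In a stationary SPE each proposer offers the other exactly their discounted continuation value.
If the away team keeps x when proposing and the home team keeps y when proposing, then x = 600 − 0.5y and y = 600 − 0.68x.
Solving: x = 600(1 − 0.5) / (1 − 0.68·0.5) = 300 / 0.66 ≈ 454.5455.
The home team gets 600 − 454.5455 ≈ 145.4545.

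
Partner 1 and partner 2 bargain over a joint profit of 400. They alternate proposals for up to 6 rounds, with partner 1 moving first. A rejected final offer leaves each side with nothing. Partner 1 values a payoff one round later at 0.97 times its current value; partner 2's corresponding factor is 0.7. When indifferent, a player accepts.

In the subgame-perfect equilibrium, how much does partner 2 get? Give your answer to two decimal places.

Round 6 (partner 2 proposes): rejection yields 0 for partner 1; partner 2 offers 0 and keeps 400.
Round 5 (partner 1 proposes): partner 2 can get 400 next round, worth 0.7 × 400 = 280 now. Partner 1 offers 280 and keeps 400 − 280 = 120.
Round 4 (partner 2 proposes): partner 1 can get 120 next round, worth 0.97 × 120 = 116.4 now. Partner 2 offers 116.4 and keeps 400 − 116.4 = 283.6.
Round 3 (partner 1 proposes): partner 2 can get 283.6 next round, worth 0.7 × 283.6 = 198.52 now, so partner 1 offers 198.52, keeping 201.48.
Round 2 (partner 2 proposes): partner 1 can get 201.48 next round, worth 0.97 × 201.48 = 195.4356 now. Partner 2 offers 195.4356 and keeps 400 − 195.4356 = 204.5644.
Round 1 (partner 1 proposes): partner 2 can get 204.5644 next round, worth 0.7 × 204.5644 = 143.19508 now, so partner 1 offers 143.19508, keeping 256.80492.

143.20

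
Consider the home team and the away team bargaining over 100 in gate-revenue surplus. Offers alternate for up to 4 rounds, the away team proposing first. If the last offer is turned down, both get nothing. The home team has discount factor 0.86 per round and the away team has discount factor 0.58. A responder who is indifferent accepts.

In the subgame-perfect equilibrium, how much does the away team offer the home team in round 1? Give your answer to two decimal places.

79.02

Solve by backward induction from round 4.
Round 4 (the home team proposes): rejection yields 0 for the away team; the home team offers 0 and keeps 100.
Round 3 (the away team proposes): the home team can get 100 next round, worth 0.86 × 100 = 86 now. The away team offers 86 and keeps 100 − 86 = 14.
Round 2 (the home team proposes): the away team can get 14 next round, worth 0.58 × 14 = 8.12 now; the home team offers that and keeps 91.88.
Round 1 (the away team proposes): the home team can get 91.88 next round, worth 0.86 × 91.88 = 79.0168 now; the away team offers that and keeps 20.9832.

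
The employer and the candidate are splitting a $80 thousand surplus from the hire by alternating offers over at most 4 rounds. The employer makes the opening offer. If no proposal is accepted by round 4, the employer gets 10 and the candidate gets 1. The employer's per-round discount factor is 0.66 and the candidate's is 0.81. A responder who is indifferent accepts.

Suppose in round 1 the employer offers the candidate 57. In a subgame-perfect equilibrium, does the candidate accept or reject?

Round 4 (the candidate proposes): the employer gets 10 if talks fail, so the candidate offers 10 and keeps 70.
Round 3 (the employer proposes): the candidate can get 70 next round, worth 0.81 × 70 = 56.7 now. The employer offers 56.7 and keeps 80 − 56.7 = 23.3.
Round 2 (the candidate proposes): the employer can get 23.3 next round, worth 0.66 × 23.3 = 15.378 now, so the candidate offers 15.378, keeping 64.622.
So by rejecting in round 1, the candidate gets 64.622 next round, worth 0.81 × 64.622 = 52.34382 now.
Offer 57 ≥ 52.34382, so the candidate accepts.

Accept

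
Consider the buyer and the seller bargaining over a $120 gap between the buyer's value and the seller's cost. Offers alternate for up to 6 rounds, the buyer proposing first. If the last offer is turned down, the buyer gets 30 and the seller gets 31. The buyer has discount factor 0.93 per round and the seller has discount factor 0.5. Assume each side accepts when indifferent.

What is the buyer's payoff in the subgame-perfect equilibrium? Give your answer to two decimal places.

Round 6 (the seller proposes): the buyer gets 30 if talks fail, so the seller offers 30 and keeps 90.
Round 5 (the buyer proposes): the seller can get 90 next round, worth 0.5 × 90 = 45 now, so the buyer offers 45, keeping 75.
Round 4 (the seller proposes): the buyer can get 75 next round, worth 0.93 × 75 = 69.75 now. The seller offers 69.75 and keeps 120 − 69.75 = 50.25.
Round 3 (the buyer proposes): the seller can get 50.25 next round, worth 0.5 × 50.25 = 25.125 now; the buyer offers that and keeps 94.875.
Round 2 (the seller proposes): the buyer can get 94.875 next round, worth 0.93 × 94.875 = 88.23375 now. The seller offers 88.23375 and keeps 120 − 88.23375 = 31.76625.
Round 1 (the buyer proposes): the seller can get 31.76625 next round, worth 0.5 × 31.76625 = 15.883125 now. The buyer offers 15.883125 and keeps 120 − 15.883125 = 104.116875.

104.12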